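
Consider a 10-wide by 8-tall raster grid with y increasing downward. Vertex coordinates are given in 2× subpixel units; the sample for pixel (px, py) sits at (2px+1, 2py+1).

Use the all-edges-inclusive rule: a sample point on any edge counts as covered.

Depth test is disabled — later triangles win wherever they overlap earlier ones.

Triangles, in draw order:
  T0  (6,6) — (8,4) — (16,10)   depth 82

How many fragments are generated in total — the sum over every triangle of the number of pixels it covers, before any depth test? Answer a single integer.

T0:
  2·area = 28
  edge (6, 6)→(8, 4): d=(2,-2) inclusive
  edge (8, 4)→(16, 10): d=(8,6) inclusive
  edge (16, 10)→(6, 6): d=(-10,-4) inclusive
    (5,0)@(11, 1): e=[0,-42,70] → ·  [on edge]
    (4,1)@(9, 3): e=[0,-14,42] → ·  [on edge]
    (3,2)@(7, 5): e=[0,14,14] → #  [on edge]
    (4,2)@(9, 5): e=[4,2,22] → #
    (5,2)@(11, 5): e=[8,-10,30] → ·
    (2,3)@(5, 7): e=[0,42,-14] → ·  [on edge]
    (3,3)@(7, 7): e=[4,30,-6] → ·
    (4,3)@(9, 7): e=[8,18,2] → #
    (5,3)@(11, 7): e=[12,6,10] → #
    (6,3)@(13, 7): e=[16,-6,18] → ·
    (1,4)@(3, 9): e=[0,70,-42] → ·  [on edge]
    (4,4)@(9, 9): e=[12,34,-18] → ·
    (0,5)@(1, 11): e=[0,98,-70] → ·  [on edge]
  covered (4 px):
    · · · · · · · · · ·
    · · · · · · · · · ·
    · · · # # · · · · ·
    · · · · # # · · · ·
    · · · · · · · · · ·
    · · · · · · · · · ·
    · · · · · · · · · ·
    · · · · · · · · · ·

Result: 4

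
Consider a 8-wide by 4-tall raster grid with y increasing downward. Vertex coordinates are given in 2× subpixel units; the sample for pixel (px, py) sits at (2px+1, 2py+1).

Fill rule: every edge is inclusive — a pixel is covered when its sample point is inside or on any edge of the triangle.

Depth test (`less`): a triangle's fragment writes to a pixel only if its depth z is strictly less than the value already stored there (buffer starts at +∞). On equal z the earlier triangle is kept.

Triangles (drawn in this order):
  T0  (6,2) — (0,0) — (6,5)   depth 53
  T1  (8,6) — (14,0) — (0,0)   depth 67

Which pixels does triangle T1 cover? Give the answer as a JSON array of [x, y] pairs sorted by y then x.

T0:
  2·area = 18  (B↔C swapped to make it positive)
  edge (6, 2)→(6, 5): d=(0,3) inclusive
  edge (6, 5)→(0, 0): d=(-6,-5) inclusive
  edge (0, 0)→(6, 2): d=(6,2) inclusive
    (1,0)@(3, 1): e=[9,9,0] → #  [on edge]
    (2,0)@(5, 1): e=[3,19,-4] → ·
    (1,1)@(3, 3): e=[9,-3,12] → ·
    (2,1)@(5, 3): e=[3,7,8] → #
    (3,1)@(7, 3): e=[-3,17,4] → ·
    (4,1)@(9, 3): e=[-9,27,0] → ·  [on edge]
    (2,2)@(5, 5): e=[3,-5,20] → ·
    (7,2)@(15, 5): e=[-27,45,0] → ·  [on edge]
  covered (2 px):
    · # · · · · · ·
    · · # · · · · ·
    · · · · · · · ·
    · · · · · · · ·
T1:
  2·area = 84  (B↔C swapped to make it positive)
  edge (8, 6)→(0, 0): d=(-8,-6) inclusive
  edge (0, 0)→(14, 0): d=(14,0) inclusive
  edge (14, 0)→(8, 6): d=(-6,6) inclusive
    (1,0)@(3, 1): e=[10,14,60] → #
    (2,0)@(5, 1): e=[22,14,48] → #
    (3,0)@(7, 1): e=[34,14,36] → #
    (4,0)@(9, 1): e=[46,14,24] → #
    (5,0)@(11, 1): e=[58,14,12] → #
    (6,0)@(13, 1): e=[70,14,0] → #  [on edge]
    (7,0)@(15, 1): e=[82,14,-12] → ·
    (1,1)@(3, 3): e=[-6,42,48] → ·
    (2,1)@(5, 3): e=[6,42,36] → #
    (5,1)@(11, 3): e=[42,42,0] → #  [on edge]
    (6,1)@(13, 3): e=[54,42,-12] → ·
    (2,2)@(5, 5): e=[-10,70,24] → ·
    (4,2)@(9, 5): e=[14,70,0] → #  [on edge]
    (3,3)@(7, 7): e=[-14,98,0] → ·  [on edge]
  covered (12 px):
    · # # # # # # ·
    · · # # # # · ·
    · · · # # · · ·
    · · · · · · · ·

Answer: [[1,0],[2,0],[3,0],[4,0],[5,0],[6,0],[2,1],[3,1],[4,1],[5,1],[3,2],[4,2]]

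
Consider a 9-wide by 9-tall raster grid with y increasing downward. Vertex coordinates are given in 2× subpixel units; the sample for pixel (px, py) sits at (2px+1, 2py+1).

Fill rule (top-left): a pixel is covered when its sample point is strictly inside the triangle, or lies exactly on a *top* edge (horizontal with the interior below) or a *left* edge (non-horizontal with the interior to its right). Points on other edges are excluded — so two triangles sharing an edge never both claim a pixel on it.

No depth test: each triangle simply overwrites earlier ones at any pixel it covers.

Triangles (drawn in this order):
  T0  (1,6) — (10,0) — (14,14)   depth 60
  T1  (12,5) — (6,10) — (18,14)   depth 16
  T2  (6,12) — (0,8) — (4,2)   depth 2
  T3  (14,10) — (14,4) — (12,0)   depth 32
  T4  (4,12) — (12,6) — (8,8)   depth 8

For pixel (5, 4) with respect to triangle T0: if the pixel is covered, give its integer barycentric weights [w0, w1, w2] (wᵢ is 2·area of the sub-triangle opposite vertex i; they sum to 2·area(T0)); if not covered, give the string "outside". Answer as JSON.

T0:
  2·area = 150
  edge (1, 6)→(10, 0): d=(9,-6) top-left  bias=+0
  edge (10, 0)→(14, 14): d=(4,14) right/bottom  bias=-1
  edge (14, 14)→(1, 6): d=(-13,-8) top-left  bias=+0
    (4,0)@(9, 1): e=[3,18,129] → X
    (5,0)@(11, 1): e=[15,-10,145] → .
    (3,1)@(7, 3): e=[9,54,87] → X
    (5,1)@(11, 3): e=[33,-2,119] → .
    (1,2)@(3, 5): e=[3,118,29] → X
    (2,2)@(5, 5): e=[15,90,45] → X
    (5,2)@(11, 5): e=[51,6,93] → X
    (6,2)@(13, 5): e=[63,-22,109] → .
    (1,3)@(3, 7): e=[21,126,3] → X
    (6,3)@(13, 7): e=[81,-14,83] → .
    (1,4)@(3, 9): e=[39,134,-23] → .
    (2,4)@(5, 9): e=[51,106,-7] → .
  covered (19 px):
    . . . . X . . . .
    . . . X X . . . .
    . X X X X X . . .
    . X X X X X . . .
    . . . X X X . . .
    . . . . . X X . .
    . . . . . . X . .
    . . . . . . . . .
    . . . . . . . . .
T1:
  2·area = 84  (B↔C swapped to make it positive)
  edge (12, 5)→(18, 14): d=(6,9) right/bottom  bias=-1
  edge (18, 14)→(6, 10): d=(-12,-4) top-left  bias=+0
  edge (6, 10)→(12, 5): d=(6,-5) top-left  bias=+0
    (5,3)@(11, 7): e=[21,56,7] → X
    (6,3)@(13, 7): e=[3,64,17] → X
    (7,3)@(15, 7): e=[-15,72,27] → .
    (1,4)@(3, 9): e=[105,0,-21] → .  [on edge]
    (4,4)@(9, 9): e=[51,24,9] → X
    (7,4)@(15, 9): e=[-3,48,39] → .
    (4,5)@(9, 11): e=[63,0,21] → X  [on edge]
    (7,5)@(15, 11): e=[9,24,51] → X
    (8,5)@(17, 11): e=[-9,32,61] → .
    (4,6)@(9, 13): e=[75,-24,33] → .
    (5,6)@(11, 13): e=[57,-16,43] → .
    (6,6)@(13, 13): e=[39,-8,53] → .
    (7,6)@(15, 13): e=[21,0,63] → X  [on edge]
  covered (11 px):
    . . . . . . . . .
    . . . . . . . . .
    . . . . . . . . .
    . . . . . X X . .
    . . . . X X X . .
    . . . . X X X X .
    . . . . . . . X X
    . . . . . . . . .
    . . . . . . . . .
T2:
  2·area = 52
  edge (6, 12)→(0, 8): d=(-6,-4) top-left  bias=+0
  edge (0, 8)→(4, 2): d=(4,-6) top-left  bias=+0
  edge (4, 2)→(6, 12): d=(2,10) right/bottom  bias=-1
    (1,2)@(3, 5): e=[30,6,16] → X
    (2,2)@(5, 5): e=[38,18,-4] → .
    (0,3)@(1, 7): e=[10,2,40] → X
    (2,3)@(5, 7): e=[26,26,0] → .  [on edge]
    (0,4)@(1, 9): e=[-2,10,44] → .
    (1,4)@(3, 9): e=[6,22,24] → X
    (2,4)@(5, 9): e=[14,34,4] → X
    (3,4)@(7, 9): e=[22,46,-16] → .
    (1,5)@(3, 11): e=[-6,30,28] → .
    (2,5)@(5, 11): e=[2,42,8] → X
    (3,5)@(7, 11): e=[10,54,-12] → .
    (2,6)@(5, 13): e=[-10,50,12] → .
    (3,8)@(7, 17): e=[-26,78,0] → .  [on edge]
  covered (6 px):
    . . . . . . . . .
    . . . . . . . . .
    . X . . . . . . .
    X X . . . . . . .
    . X X . . . . . .
    . . X . . . . . .
    . . . . . . . . .
    . . . . . . . . .
    . . . . . . . . .
T3:
  2·area = 12  (B↔C swapped to make it positive)
  edge (14, 10)→(12, 0): d=(-2,-10) top-left  bias=+0
  edge (12, 0)→(14, 4): d=(2,4) right/bottom  bias=-1
  edge (14, 4)→(14, 10): d=(0,6) right/bottom  bias=-1
    (6,1)@(13, 3): e=[4,2,6] → X
    (7,1)@(15, 3): e=[24,-6,-6] → .
    (6,2)@(13, 5): e=[0,6,6] → X  [on edge]
    (7,2)@(15, 5): e=[20,-2,-6] → .
    (6,3)@(13, 7): e=[-4,10,6] → .
    (7,7)@(15, 15): e=[0,18,-6] → .  [on edge]
  covered (2 px):
    . . . . . . . . .
    . . . . . . X . .
    . . . . . . X . .
    . . . . . . . . .
    . . . . . . . . .
    . . . . . . . . .
    . . . . . . . . .
    . . . . . . . . .
    . . . . . . . . .
T4:
  2·area = 8  (B↔C swapped to make it positive)
  edge (4, 12)→(8, 8): d=(4,-4) top-left  bias=+0
  edge (8, 8)→(12, 6): d=(4,-2) top-left  bias=+0
  edge (12, 6)→(4, 12): d=(-8,6) right/bottom  bias=-1
    (7,0)@(15, 1): e=[0,-14,22] → .  [on edge]
    (6,1)@(13, 3): e=[0,-10,18] → .  [on edge]
    (5,2)@(11, 5): e=[0,-6,14] → .  [on edge]
    (4,3)@(9, 7): e=[0,-2,10] → .  [on edge]
    (3,4)@(7, 9): e=[0,2,6] → X  [on edge]
    (4,4)@(9, 9): e=[8,6,-6] → .
    (2,5)@(5, 11): e=[0,6,2] → X  [on edge]
    (3,5)@(7, 11): e=[8,10,-10] → .
    (1,6)@(3, 13): e=[0,10,-2] → .  [on edge]
    (2,6)@(5, 13): e=[8,14,-14] → .
    (0,7)@(1, 15): e=[0,14,-6] → .  [on edge]
  covered (2 px):
    . . . . . . . . .
    . . . . . . . . .
    . . . . . . . . .
    . . . . . . . . .
    . . . X . . . . .
    . . X . . . . . .
    . . . . . . . . .
    . . . . . . . . .
    . . . . . . . . .

Result: [22,41,87]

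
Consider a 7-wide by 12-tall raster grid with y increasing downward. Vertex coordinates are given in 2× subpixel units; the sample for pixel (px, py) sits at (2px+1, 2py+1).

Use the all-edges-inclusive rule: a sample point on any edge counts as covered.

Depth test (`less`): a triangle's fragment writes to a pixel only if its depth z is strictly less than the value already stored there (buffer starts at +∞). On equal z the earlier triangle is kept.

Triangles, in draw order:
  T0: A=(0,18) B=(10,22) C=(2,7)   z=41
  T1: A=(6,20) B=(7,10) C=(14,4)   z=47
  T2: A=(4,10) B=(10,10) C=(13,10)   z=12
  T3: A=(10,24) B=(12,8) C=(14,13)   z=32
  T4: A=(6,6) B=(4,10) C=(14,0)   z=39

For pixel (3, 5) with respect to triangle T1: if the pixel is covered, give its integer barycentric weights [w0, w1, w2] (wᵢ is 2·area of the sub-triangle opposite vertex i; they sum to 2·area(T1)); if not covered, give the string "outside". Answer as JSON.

T0:
  2·area = 118  (B↔C swapped to make it positive)
  edge (0, 18)→(2, 7): d=(2,-11) inclusive
  edge (2, 7)→(10, 22): d=(8,15) inclusive
  edge (10, 22)→(0, 18): d=(-10,-4) inclusive
    (1,4)@(3, 9): e=[15,1,102] → █
    (2,4)@(5, 9): e=[37,-29,110] → ·
    (1,5)@(3, 11): e=[19,17,82] → █
    (2,5)@(5, 11): e=[41,-13,90] → ·
    (0,6)@(1, 13): e=[1,63,54] → █
    (2,6)@(5, 13): e=[45,3,70] → █
    (3,6)@(7, 13): e=[67,-27,78] → ·
    (0,7)@(1, 15): e=[5,79,34] → █
    (3,7)@(7, 15): e=[71,-11,58] → ·
    (0,8)@(1, 17): e=[9,95,14] → █
    (3,8)@(7, 17): e=[75,5,38] → █
    (4,8)@(9, 17): e=[97,-25,46] → ·
  covered (16 px):
    · · · · · · ·
    · · · · · · ·
    · · · · · · ·
    · · · · · · ·
    · █ · · · · ·
    · █ · · · · ·
    █ █ █ · · · ·
    █ █ █ · · · ·
    █ █ █ █ · · ·
    · █ █ █ · · ·
    · · · · █ · ·
    · · · · · · ·
T1:
  2·area = 64
  edge (6, 20)→(7, 10): d=(1,-10) inclusive
  edge (7, 10)→(14, 4): d=(7,-6) inclusive
  edge (14, 4)→(6, 20): d=(-8,16) inclusive
    (6,2)@(13, 5): e=[55,1,8] → █
    (5,3)@(11, 7): e=[37,3,24] → █
    (6,3)@(13, 7): e=[57,15,-8] → ·
    (4,4)@(9, 9): e=[19,5,40] → █
    (6,4)@(13, 9): e=[59,29,-24] → ·
    (3,5)@(7, 11): e=[1,7,56] → █
    (5,5)@(11, 11): e=[41,31,-8] → ·
    (3,6)@(7, 13): e=[3,21,40] → █
    (5,6)@(11, 13): e=[43,45,-24] → ·
    (3,7)@(7, 15): e=[5,35,24] → █
    (4,7)@(9, 15): e=[25,47,-8] → ·
    (3,8)@(7, 17): e=[7,49,8] → █
  covered (10 px):
    · · · · · · ·
    · · · · · · ·
    · · · · · · █
    · · · · · █ ·
    · · · · █ █ ·
    · · · █ █ · ·
    · · · █ █ · ·
    · · · █ · · ·
    · · · █ · · ·
    · · · · · · ·
    · · · · · · ·
    · · · · · · ·
T2:
  degenerate (2·area = 0) — covers nothing
T3:
  2·area = 42
  edge (10, 24)→(12, 8): d=(2,-16) inclusive
  edge (12, 8)→(14, 13): d=(2,5) inclusive
  edge (14, 13)→(10, 24): d=(-4,11) inclusive
    (6,5)@(13, 11): e=[22,1,19] → █
    (6,6)@(13, 13): e=[26,5,11] → █
    (6,7)@(13, 15): e=[30,9,3] → █
    (5,8)@(11, 17): e=[2,23,17] → █
    (6,8)@(13, 17): e=[34,13,-5] → ·
    (5,9)@(11, 19): e=[6,27,9] → █
    (6,9)@(13, 19): e=[38,17,-13] → ·
    (5,10)@(11, 21): e=[10,31,1] → █
    (6,10)@(13, 21): e=[42,21,-21] → ·
    (5,11)@(11, 23): e=[14,35,-7] → ·
  covered (6 px):
    · · · · · · ·
    · · · · · · ·
    · · · · · · ·
    · · · · · · ·
    · · · · · · ·
    · · · · · · █
    · · · · · · █
    · · · · · · █
    · · · · · █ ·
    · · · · · █ ·
    · · · · · █ ·
    · · · · · · ·
T4:
  2·area = 20  (B↔C swapped to make it positive)
  edge (6, 6)→(14, 0): d=(8,-6) inclusive
  edge (14, 0)→(4, 10): d=(-10,10) inclusive
  edge (4, 10)→(6, 6): d=(2,-4) inclusive
    (6,0)@(13, 1): e=[2,0,18] → █  [on edge]
    (5,1)@(11, 3): e=[6,0,14] → █  [on edge]
    (6,1)@(13, 3): e=[18,-20,22] → ·
    (4,2)@(9, 5): e=[10,0,10] → █  [on edge]
    (5,2)@(11, 5): e=[22,-20,18] → ·
    (3,3)@(7, 7): e=[14,0,6] → █  [on edge]
    (4,3)@(9, 7): e=[26,-20,14] → ·
    (2,4)@(5, 9): e=[18,0,2] → █  [on edge]
    (3,4)@(7, 9): e=[30,-20,10] → ·
    (1,5)@(3, 11): e=[22,0,-2] → ·  [on edge]
    (2,5)@(5, 11): e=[34,-20,6] → ·
    (0,6)@(1, 13): e=[26,0,-6] → ·  [on edge]
  covered (5 px):
    · · · · · · █
    · · · · · █ ·
    · · · · █ · ·
    · · · █ · · ·
    · · █ · · · ·
    · · · · · · ·
    · · · · · · ·
    · · · · · · ·
    · · · · · · ·
    · · · · · · ·
    · · · · · · ·
    · · · · · · ·

Result: [7,56,1]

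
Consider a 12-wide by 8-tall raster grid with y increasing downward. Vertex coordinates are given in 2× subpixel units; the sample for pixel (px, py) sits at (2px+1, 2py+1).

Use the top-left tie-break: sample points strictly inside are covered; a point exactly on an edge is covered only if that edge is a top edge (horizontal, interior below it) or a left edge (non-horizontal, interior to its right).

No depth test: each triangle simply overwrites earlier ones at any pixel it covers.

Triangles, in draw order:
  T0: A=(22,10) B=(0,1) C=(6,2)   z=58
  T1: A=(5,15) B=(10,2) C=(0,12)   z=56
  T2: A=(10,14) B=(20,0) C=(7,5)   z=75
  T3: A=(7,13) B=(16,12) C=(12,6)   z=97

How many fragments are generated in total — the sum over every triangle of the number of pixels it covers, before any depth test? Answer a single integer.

T0:
  2·area = 32
  edge (22, 10)→(0, 1): d=(-22,-9) top-left  bias=+0
  edge (0, 1)→(6, 2): d=(6,1) right/bottom  bias=-1
  edge (6, 2)→(22, 10): d=(16,8) right/bottom  bias=-1
    (2,1)@(5, 3): e=[1,7,24] → █
    (3,1)@(7, 3): e=[19,5,8] → █
    (4,1)@(9, 3): e=[37,3,-8] → ·
    (2,2)@(5, 5): e=[-43,19,56] → ·
    (3,2)@(7, 5): e=[-25,17,40] → ·
    (5,2)@(11, 5): e=[11,13,8] → █
    (6,2)@(13, 5): e=[29,11,-8] → ·
    (5,3)@(11, 7): e=[-33,25,40] → ·
    (7,3)@(15, 7): e=[3,21,8] → █
    (8,3)@(17, 7): e=[21,19,-8] → ·
    (7,4)@(15, 9): e=[-41,33,40] → ·
  covered (4 px):
    · · · · · · · · · · · ·
    · · █ █ · · · · · · · ·
    · · · · · █ · · · · · ·
    · · · · · · · █ · · · ·
    · · · · · · · · · · · ·
    · · · · · · · · · · · ·
    · · · · · · · · · · · ·
    · · · · · · · · · · · ·
T1:
  2·area = 80  (B↔C swapped to make it positive)
  edge (5, 15)→(0, 12): d=(-5,-3) top-left  bias=+0
  edge (0, 12)→(10, 2): d=(10,-10) top-left  bias=+0
  edge (10, 2)→(5, 15): d=(-5,13) right/bottom  bias=-1
    (5,0)@(11, 1): e=[88,0,-8] → ·  [on edge]
    (4,1)@(9, 3): e=[72,0,8] → █  [on edge]
    (5,1)@(11, 3): e=[78,20,-18] → ·
    (3,2)@(7, 5): e=[56,0,24] → █  [on edge]
    (4,2)@(9, 5): e=[62,20,-2] → ·
    (2,3)@(5, 7): e=[40,0,40] → █  [on edge]
    (4,3)@(9, 7): e=[52,40,-12] → ·
    (1,4)@(3, 9): e=[24,0,56] → █  [on edge]
    (4,4)@(9, 9): e=[42,60,-22] → ·
    (0,5)@(1, 11): e=[8,0,72] → █  [on edge]
    (3,5)@(7, 11): e=[26,60,-6] → ·
    (0,6)@(1, 13): e=[-2,20,62] → ·
    (2,7)@(5, 15): e=[0,80,0] → ·  [on edge]
  covered (12 px):
    · · · · · · · · · · · ·
    · · · · █ · · · · · · ·
    · · · █ · · · · · · · ·
    · · █ █ · · · · · · · ·
    · █ █ █ · · · · · · · ·
    █ █ █ · · · · · · · · ·
    · █ █ · · · · · · · · ·
    · · · · · · · · · · · ·
T2:
  2·area = 132  (B↔C swapped to make it positive)
  edge (10, 14)→(7, 5): d=(-3,-9) top-left  bias=+0
  edge (7, 5)→(20, 0): d=(13,-5) top-left  bias=+0
  edge (20, 0)→(10, 14): d=(-10,14) right/bottom  bias=-1
    (9,0)@(19, 1): e=[120,8,4] → █
    (10,0)@(21, 1): e=[138,18,-24] → ·
    (6,1)@(13, 3): e=[60,4,68] → █
    (7,1)@(15, 3): e=[78,14,40] → █
    (8,1)@(17, 3): e=[96,24,12] → █
    (9,1)@(19, 3): e=[114,34,-16] → ·
    (3,2)@(7, 5): e=[0,0,132] → █  [on edge]
    (4,2)@(9, 5): e=[18,10,104] → █
    (5,2)@(11, 5): e=[36,20,76] → █
    (8,2)@(17, 5): e=[90,50,-8] → ·
    (3,3)@(7, 7): e=[-6,26,112] → ·
    (4,3)@(9, 7): e=[12,36,84] → █
    (7,3)@(15, 7): e=[66,66,0] → ·  [on edge]
    (4,5)@(9, 11): e=[0,88,44] → █  [on edge]
  covered (17 px):
    · · · · · · · · · █ · ·
    · · · · · · █ █ █ · · ·
    · · · █ █ █ █ █ · · · ·
    · · · · █ █ █ · · · · ·
    · · · · █ █ █ · · · · ·
    · · · · █ █ · · · · · ·
    · · · · · · · · · · · ·
    · · · · · · · · · · · ·
T3:
  2·area = 58  (B↔C swapped to make it positive)
  edge (7, 13)→(12, 6): d=(5,-7) top-left  bias=+0
  edge (12, 6)→(16, 12): d=(4,6) right/bottom  bias=-1
  edge (16, 12)→(7, 13): d=(-9,1) right/bottom  bias=-1
    (5,4)@(11, 9): e=[8,18,32] → █
    (6,4)@(13, 9): e=[22,6,30] → █
    (7,4)@(15, 9): e=[36,-6,28] → ·
    (4,5)@(9, 11): e=[4,38,16] → █
    (7,5)@(15, 11): e=[46,2,10] → █
    (8,5)@(17, 11): e=[60,-10,8] → ·
    (3,6)@(7, 13): e=[0,58,0] → ·  [on edge]
    (4,6)@(9, 13): e=[14,46,-2] → ·
    (5,6)@(11, 13): e=[28,34,-4] → ·
    (6,6)@(13, 13): e=[42,22,-6] → ·
    (7,6)@(15, 13): e=[56,10,-8] → ·
  covered (6 px):
    · · · · · · · · · · · ·
    · · · · · · · · · · · ·
    · · · · · · · · · · · ·
    · · · · · · · · · · · ·
    · · · · · █ █ · · · · ·
    · · · · █ █ █ █ · · · ·
    · · · · · · · · · · · ·
    · · · · · · · · · · · ·

Answer: 39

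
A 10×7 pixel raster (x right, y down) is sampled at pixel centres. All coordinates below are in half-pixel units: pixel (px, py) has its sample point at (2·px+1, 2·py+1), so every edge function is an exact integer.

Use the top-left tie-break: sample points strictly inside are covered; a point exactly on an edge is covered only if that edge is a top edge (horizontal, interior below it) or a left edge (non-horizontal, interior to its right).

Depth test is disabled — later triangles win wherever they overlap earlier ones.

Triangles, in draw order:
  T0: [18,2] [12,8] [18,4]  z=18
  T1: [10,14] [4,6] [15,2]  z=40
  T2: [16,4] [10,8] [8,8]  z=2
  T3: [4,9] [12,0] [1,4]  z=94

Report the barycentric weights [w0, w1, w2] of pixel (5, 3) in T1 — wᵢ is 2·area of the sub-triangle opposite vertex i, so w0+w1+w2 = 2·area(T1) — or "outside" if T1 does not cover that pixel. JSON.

T0:
  2·area = 12  (B↔C swapped to make it positive)
  edge (18, 2)→(18, 4): d=(0,2) right/bottom  bias=-1
  edge (18, 4)→(12, 8): d=(-6,4) right/bottom  bias=-1
  edge (12, 8)→(18, 2): d=(6,-6) top-left  bias=+0
    (9,0)@(19, 1): e=[-2,14,0] → ·  [on edge]
    (8,1)@(17, 3): e=[2,10,0] → #  [on edge]
    (9,1)@(19, 3): e=[-2,2,12] → ·
    (7,2)@(15, 5): e=[6,6,0] → #  [on edge]
    (8,2)@(17, 5): e=[2,-2,12] → ·
    (6,3)@(13, 7): e=[10,2,0] → #  [on edge]
    (7,3)@(15, 7): e=[6,-6,12] → ·
    (5,4)@(11, 9): e=[14,-2,0] → ·  [on edge]
    (6,4)@(13, 9): e=[10,-10,12] → ·
    (4,5)@(9, 11): e=[18,-6,0] → ·  [on edge]
    (3,6)@(7, 13): e=[22,-10,0] → ·  [on edge]
  covered (3 px):
    · · · · · · · · · ·
    · · · · · · · · # ·
    · · · · · · · # · ·
    · · · · · · # · · ·
    · · · · · · · · · ·
    · · · · · · · · · ·
    · · · · · · · · · ·
T1:
  2·area = 112
  edge (10, 14)→(4, 6): d=(-6,-8) top-left  bias=+0
  edge (4, 6)→(15, 2): d=(11,-4) top-left  bias=+0
  edge (15, 2)→(10, 14): d=(-5,12) right/bottom  bias=-1
    (6,1)@(13, 3): e=[90,3,19] → #
    (7,1)@(15, 3): e=[106,11,-5] → ·
    (3,2)@(7, 5): e=[30,1,81] → #
    (4,2)@(9, 5): e=[46,9,57] → #
    (5,2)@(11, 5): e=[62,17,33] → #
    (7,2)@(15, 5): e=[94,33,-15] → ·
    (2,3)@(5, 7): e=[2,15,95] → #
    (6,3)@(13, 7): e=[66,47,-1] → ·
    (2,4)@(5, 9): e=[-10,37,85] → ·
    (3,4)@(7, 9): e=[6,45,61] → #
    (6,4)@(13, 9): e=[54,69,-11] → ·
    (3,5)@(7, 11): e=[-6,67,51] → ·
  covered (14 px):
    · · · · · · · · · ·
    · · · · · · # · · ·
    · · · # # # # · · ·
    · · # # # # · · · ·
    · · · # # # · · · ·
    · · · · # # · · · ·
    · · · · · · · · · ·
T2:
  2·area = 8
  edge (16, 4)→(10, 8): d=(-6,4) right/bottom  bias=-1
  edge (10, 8)→(8, 8): d=(-2,0) right/bottom  bias=-1
  edge (8, 8)→(16, 4): d=(8,-4) top-left  bias=+0
    (5,3)@(11, 7): e=[2,2,4] → #
    (6,3)@(13, 7): e=[-6,2,12] → ·
    (5,4)@(11, 9): e=[-10,-2,20] → ·
  covered (1 px):
    · · · · · · · · · ·
    · · · · · · · · · ·
    · · · · · · · · · ·
    · · · · · # · · · ·
    · · · · · · · · · ·
    · · · · · · · · · ·
    · · · · · · · · · ·
T3:
  2·area = 67  (B↔C swapped to make it positive)
  edge (4, 9)→(1, 4): d=(-3,-5) top-left  bias=+0
  edge (1, 4)→(12, 0): d=(11,-4) top-left  bias=+0
  edge (12, 0)→(4, 9): d=(-8,9) right/bottom  bias=-1
    (5,0)@(11, 1): e=[59,7,1] → #
    (6,0)@(13, 1): e=[69,15,-17] → ·
    (2,1)@(5, 3): e=[23,5,39] → #
    (3,1)@(7, 3): e=[33,13,21] → #
    (4,1)@(9, 3): e=[43,21,3] → #
    (5,1)@(11, 3): e=[53,29,-15] → ·
    (1,2)@(3, 5): e=[7,19,41] → #
    (4,2)@(9, 5): e=[37,43,-13] → ·
    (1,3)@(3, 7): e=[1,41,25] → #
    (3,3)@(7, 7): e=[21,57,-11] → ·
    (1,4)@(3, 9): e=[-5,63,9] → ·
    (2,4)@(5, 9): e=[5,71,-9] → ·
  covered (9 px):
    · · · · · # · · · ·
    · · # # # · · · · ·
    · # # # · · · · · ·
    · # # · · · · · · ·
    · · · · · · · · · ·
    · · · · · · · · · ·
    · · · · · · · · · ·

Final: [39,23,50]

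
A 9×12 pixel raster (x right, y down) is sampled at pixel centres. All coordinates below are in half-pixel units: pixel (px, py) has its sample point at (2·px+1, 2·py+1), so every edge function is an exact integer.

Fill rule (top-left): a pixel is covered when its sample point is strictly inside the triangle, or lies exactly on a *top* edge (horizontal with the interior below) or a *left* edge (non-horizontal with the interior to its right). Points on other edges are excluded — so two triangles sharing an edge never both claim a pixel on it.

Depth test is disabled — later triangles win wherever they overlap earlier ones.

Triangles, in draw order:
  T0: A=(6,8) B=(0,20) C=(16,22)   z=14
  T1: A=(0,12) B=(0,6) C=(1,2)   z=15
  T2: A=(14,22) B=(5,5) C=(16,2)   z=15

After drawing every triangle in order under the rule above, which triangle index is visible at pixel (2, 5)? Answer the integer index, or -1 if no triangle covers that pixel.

T0:
  2·area = 204  (B↔C swapped to make it positive)
  edge (6, 8)→(16, 22): d=(10,14) right/bottom  bias=-1
  edge (16, 22)→(0, 20): d=(-16,-2) top-left  bias=+0
  edge (0, 20)→(6, 8): d=(6,-12) top-left  bias=+0
    (0,0)@(1, 1): e=[0,306,-102] → ·  [on edge]
    (2,5)@(5, 11): e=[44,154,6] → █
    (3,5)@(7, 11): e=[16,158,30] → █
    (4,5)@(9, 11): e=[-12,162,54] → ·
    (2,6)@(5, 13): e=[64,122,18] → █
    (4,6)@(9, 13): e=[8,130,66] → █
    (5,6)@(11, 13): e=[-20,134,90] → ·
    (1,7)@(3, 15): e=[112,86,6] → █
    (5,7)@(11, 15): e=[0,102,102] → ·  [on edge]
    (1,8)@(3, 17): e=[132,54,18] → █
    (5,8)@(11, 17): e=[20,70,114] → █
    (6,8)@(13, 17): e=[-8,74,138] → ·
  covered (25 px):
    · · · · · · · · ·
    · · · · · · · · ·
    · · · · · · · · ·
    · · · · · · · · ·
    · · · · · · · · ·
    · · █ █ · · · · ·
    · · █ █ █ · · · ·
    · █ █ █ █ · · · ·
    · █ █ █ █ █ · · ·
    █ █ █ █ █ █ █ · ·
    · · · · █ █ █ █ ·
    · · · · · · · · ·
T1:
  2·area = 6
  edge (0, 12)→(0, 6): d=(0,-6) top-left  bias=+0
  edge (0, 6)→(1, 2): d=(1,-4) top-left  bias=+0
  edge (1, 2)→(0, 12): d=(-1,10) right/bottom  bias=-1
  covered (0 px):
    · · · · · · · · ·
    · · · · · · · · ·
    · · · · · · · · ·
    · · · · · · · · ·
    · · · · · · · · ·
    · · · · · · · · ·
    · · · · · · · · ·
    · · · · · · · · ·
    · · · · · · · · ·
    · · · · · · · · ·
    · · · · · · · · ·
    · · · · · · · · ·
T2:
  2·area = 214
  edge (14, 22)→(5, 5): d=(-9,-17) top-left  bias=+0
  edge (5, 5)→(16, 2): d=(11,-3) top-left  bias=+0
  edge (16, 2)→(14, 22): d=(-2,20) right/bottom  bias=-1
    (6,1)@(13, 3): e=[154,2,58] → █
    (7,1)@(15, 3): e=[188,8,18] → █
    (8,1)@(17, 3): e=[222,14,-22] → ·
    (2,2)@(5, 5): e=[0,0,214] → █  [on edge]
    (3,2)@(7, 5): e=[34,6,174] → █
    (4,2)@(9, 5): e=[68,12,134] → █
    (5,2)@(11, 5): e=[102,18,94] → █
    (8,2)@(17, 5): e=[204,36,-26] → ·
    (2,3)@(5, 7): e=[-18,22,210] → ·
    (3,3)@(7, 7): e=[16,28,170] → █
    (8,3)@(17, 7): e=[186,58,-30] → ·
    (3,4)@(7, 9): e=[-2,50,166] → ·
  covered (27 px):
    · · · · · · · · ·
    · · · · · · █ █ ·
    · · █ █ █ █ █ █ ·
    · · · █ █ █ █ █ ·
    · · · · █ █ █ █ ·
    · · · · █ █ █ █ ·
    · · · · · █ █ · ·
    · · · · · █ █ · ·
    · · · · · · █ · ·
    · · · · · · █ · ·
    · · · · · · · · ·
    · · · · · · · · ·

Z-buffer (winner per pixel, '.' = empty):
  . . . . . . . . .
  . . . . . . 2 2 .
  . . 2 2 2 2 2 2 .
  . . . 2 2 2 2 2 .
  . . . . 2 2 2 2 .
  . . 0 0 2 2 2 2 .
  . . 0 0 0 2 2 . .
  . 0 0 0 0 2 2 . .
  . 0 0 0 0 0 2 . .
  0 0 0 0 0 0 2 . .
  . . . . 0 0 0 0 .
  . . . . . . . . .

Result: 0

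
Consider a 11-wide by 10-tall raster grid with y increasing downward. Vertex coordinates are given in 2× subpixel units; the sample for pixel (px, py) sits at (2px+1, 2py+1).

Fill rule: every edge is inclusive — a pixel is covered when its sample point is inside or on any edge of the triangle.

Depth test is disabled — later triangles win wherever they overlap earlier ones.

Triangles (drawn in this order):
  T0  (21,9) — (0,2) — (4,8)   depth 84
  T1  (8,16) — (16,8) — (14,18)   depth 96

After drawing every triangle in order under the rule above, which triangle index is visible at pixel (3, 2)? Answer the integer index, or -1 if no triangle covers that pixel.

T0:
  2·area = 98  (B↔C swapped to make it positive)
  edge (21, 9)→(4, 8): d=(-17,-1) inclusive
  edge (4, 8)→(0, 2): d=(-4,-6) inclusive
  edge (0, 2)→(21, 9): d=(21,7) inclusive
    (0,1)@(1, 3): e=[82,2,14] → X
    (1,1)@(3, 3): e=[84,14,0] → X  [on edge]
    (2,1)@(5, 3): e=[86,26,-14] → .
    (0,2)@(1, 5): e=[48,-6,56] → .
    (1,2)@(3, 5): e=[50,6,42] → X
    (2,2)@(5, 5): e=[52,18,28] → X
    (3,2)@(7, 5): e=[54,30,14] → X
    (4,2)@(9, 5): e=[56,42,0] → X  [on edge]
    (5,2)@(11, 5): e=[58,54,-14] → .
    (1,3)@(3, 7): e=[16,-2,84] → .
    (2,3)@(5, 7): e=[18,10,70] → X
    (5,3)@(11, 7): e=[24,46,28] → X
    (7,3)@(15, 7): e=[28,70,0] → X  [on edge]
    (10,4)@(21, 9): e=[0,98,0] → X  [on edge]
  covered (13 px):
    . . . . . . . . . . .
    X X . . . . . . . . .
    . X X X X . . . . . .
    . . X X X X X X . . .
    . . . . . . . . . . X
    . . . . . . . . . . .
    . . . . . . . . . . .
    . . . . . . . . . . .
    . . . . . . . . . . .
    . . . . . . . . . . .
T1:
  2·area = 64
  edge (8, 16)→(16, 8): d=(8,-8) inclusive
  edge (16, 8)→(14, 18): d=(-2,10) inclusive
  edge (14, 18)→(8, 16): d=(-6,-2) inclusive
    (8,1)@(17, 3): e=[-32,0,96] → .  [on edge]
    (10,1)@(21, 3): e=[0,-40,104] → .  [on edge]
    (9,2)@(19, 5): e=[0,-24,88] → .  [on edge]
    (8,3)@(17, 7): e=[0,-8,72] → .  [on edge]
    (7,4)@(15, 9): e=[0,8,56] → X  [on edge]
    (8,4)@(17, 9): e=[16,-12,60] → .
    (6,5)@(13, 11): e=[0,24,40] → X  [on edge]
    (8,5)@(17, 11): e=[32,-16,48] → .
    (5,6)@(11, 13): e=[0,40,24] → X  [on edge]
    (7,6)@(15, 13): e=[32,0,32] → X  [on edge]
    (8,6)@(17, 13): e=[48,-20,36] → .
    (2,7)@(5, 15): e=[-32,96,0] → .  [on edge]
    (4,7)@(9, 15): e=[0,56,8] → X  [on edge]
    (3,8)@(7, 17): e=[0,72,-8] → .  [on edge]
    (5,8)@(11, 17): e=[32,32,0] → X  [on edge]
    (2,9)@(5, 19): e=[0,88,-24] → .  [on edge]
    (8,9)@(17, 19): e=[96,-32,0] → .  [on edge]
  covered (11 px):
    . . . . . . . . . . .
    . . . . . . . . . . .
    . . . . . . . . . . .
    . . . . . . . . . . .
    . . . . . . . X . . .
    . . . . . . X X . . .
    . . . . . X X X . . .
    . . . . X X X . . . .
    . . . . . X X . . . .
    . . . . . . . . . . .

Z-buffer (winner per pixel, '.' = empty):
  . . . . . . . . . . .
  0 0 . . . . . . . . .
  . 0 0 0 0 . . . . . .
  . . 0 0 0 0 0 0 . . .
  . . . . . . . 1 . . 0
  . . . . . . 1 1 . . .
  . . . . . 1 1 1 . . .
  . . . . 1 1 1 . . . .
  . . . . . 1 1 . . . .
  . . . . . . . . . . .

Final: 0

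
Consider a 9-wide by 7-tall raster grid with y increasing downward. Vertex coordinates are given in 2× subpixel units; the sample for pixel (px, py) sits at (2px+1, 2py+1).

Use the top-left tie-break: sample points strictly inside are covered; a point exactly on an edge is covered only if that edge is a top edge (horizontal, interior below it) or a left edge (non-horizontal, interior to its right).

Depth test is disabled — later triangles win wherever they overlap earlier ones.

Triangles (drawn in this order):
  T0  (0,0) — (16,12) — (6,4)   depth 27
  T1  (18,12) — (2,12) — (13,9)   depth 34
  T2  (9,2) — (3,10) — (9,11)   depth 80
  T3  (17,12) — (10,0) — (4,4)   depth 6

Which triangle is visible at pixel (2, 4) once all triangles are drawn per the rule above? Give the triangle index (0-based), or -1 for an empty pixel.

T0:
  2·area = 8  (B↔C swapped to make it positive)
  edge (0, 0)→(6, 4): d=(6,4) right/bottom  bias=-1
  edge (6, 4)→(16, 12): d=(10,8) right/bottom  bias=-1
  edge (16, 12)→(0, 0): d=(-16,-12) top-left  bias=+0
    (3,2)@(7, 5): e=[2,2,4] → █
    (4,2)@(9, 5): e=[-6,-14,28] → ·
    (3,3)@(7, 7): e=[14,22,-28] → ·
  covered (1 px):
    · · · · · · · · ·
    · · · · · · · · ·
    · · · █ · · · · ·
    · · · · · · · · ·
    · · · · · · · · ·
    · · · · · · · · ·
    · · · · · · · · ·
T1:
  2·area = 48
  edge (18, 12)→(2, 12): d=(-16,0) right/bottom  bias=-1
  edge (2, 12)→(13, 9): d=(11,-3) top-left  bias=+0
  edge (13, 9)→(18, 12): d=(5,3) right/bottom  bias=-1
    (1,1)@(3, 3): e=[144,-96,0] → ·  [on edge]
    (6,4)@(13, 9): e=[48,0,0] → ·  [on edge]
    (3,5)@(7, 11): e=[16,4,28] → █
    (4,5)@(9, 11): e=[16,10,22] → █
    (5,5)@(11, 11): e=[16,16,16] → █
    (6,5)@(13, 11): e=[16,22,10] → █
    (7,5)@(15, 11): e=[16,28,4] → █
    (8,5)@(17, 11): e=[16,34,-2] → ·
    (3,6)@(7, 13): e=[-16,26,38] → ·
    (4,6)@(9, 13): e=[-16,32,32] → ·
    (5,6)@(11, 13): e=[-16,38,26] → ·
    (6,6)@(13, 13): e=[-16,44,20] → ·
  covered (5 px):
    · · · · · · · · ·
    · · · · · · · · ·
    · · · · · · · · ·
    · · · · · · · · ·
    · · · · · · · · ·
    · · · █ █ █ █ █ ·
    · · · · · · · · ·
T2:
  2·area = 54  (B↔C swapped to make it positive)
  edge (9, 2)→(9, 11): d=(0,9) right/bottom  bias=-1
  edge (9, 11)→(3, 10): d=(-6,-1) top-left  bias=+0
  edge (3, 10)→(9, 2): d=(6,-8) top-left  bias=+0
    (4,0)@(9, 1): e=[0,60,-6] → ·  [on edge]
    (4,1)@(9, 3): e=[0,48,6] → ·  [on edge]
    (3,2)@(7, 5): e=[18,34,2] → █
    (4,2)@(9, 5): e=[0,36,18] → ·  [on edge]
    (3,3)@(7, 7): e=[18,22,14] → █
    (4,3)@(9, 7): e=[0,24,30] → ·  [on edge]
    (2,4)@(5, 9): e=[36,8,10] → █
    (4,4)@(9, 9): e=[0,12,42] → ·  [on edge]
    (2,5)@(5, 11): e=[36,-4,22] → ·
    (3,5)@(7, 11): e=[18,-2,38] → ·
    (4,5)@(9, 11): e=[0,0,54] → ·  [on edge]
    (4,6)@(9, 13): e=[0,-12,66] → ·  [on edge]
  covered (4 px):
    · · · · · · · · ·
    · · · · · · · · ·
    · · · █ · · · · ·
    · · · █ · · · · ·
    · · █ █ · · · · ·
    · · · · · · · · ·
    · · · · · · · · ·
T3:
  2·area = 100  (B↔C swapped to make it positive)
  edge (17, 12)→(4, 4): d=(-13,-8) top-left  bias=+0
  edge (4, 4)→(10, 0): d=(6,-4) top-left  bias=+0
  edge (10, 0)→(17, 12): d=(7,12) right/bottom  bias=-1
    (4,0)@(9, 1): e=[79,2,19] → █
    (5,0)@(11, 1): e=[95,10,-5] → ·
    (3,1)@(7, 3): e=[37,6,57] → █
    (5,1)@(11, 3): e=[69,22,9] → █
    (6,1)@(13, 3): e=[85,30,-15] → ·
    (3,2)@(7, 5): e=[11,18,71] → █
    (6,2)@(13, 5): e=[59,42,-1] → ·
    (3,3)@(7, 7): e=[-15,30,85] → ·
    (4,3)@(9, 7): e=[1,38,61] → █
    (6,3)@(13, 7): e=[33,54,13] → █
    (7,3)@(15, 7): e=[49,62,-11] → ·
    (4,4)@(9, 9): e=[-25,50,75] → ·
  covered (12 px):
    · · · · █ · · · ·
    · · · █ █ █ · · ·
    · · · █ █ █ · · ·
    · · · · █ █ █ · ·
    · · · · · · █ █ ·
    · · · · · · · · ·
    · · · · · · · · ·

Z-buffer (winner per pixel, '.' = empty):
  . . . . 3 . . . .
  . . . 3 3 3 . . .
  . . . 3 3 3 . . .
  . . . 2 3 3 3 . .
  . . 2 2 . . 3 3 .
  . . . 1 1 1 1 1 .
  . . . . . . . . .

Answer: 2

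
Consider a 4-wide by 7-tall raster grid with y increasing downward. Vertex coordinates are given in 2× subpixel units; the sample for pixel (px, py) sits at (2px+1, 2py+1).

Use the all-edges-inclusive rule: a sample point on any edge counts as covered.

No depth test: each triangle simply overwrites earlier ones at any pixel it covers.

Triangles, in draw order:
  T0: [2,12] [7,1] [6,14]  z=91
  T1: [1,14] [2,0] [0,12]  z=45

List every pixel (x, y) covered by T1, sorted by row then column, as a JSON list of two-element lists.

T0:
  2·area = 54
  edge (2, 12)→(7, 1): d=(5,-11) inclusive
  edge (7, 1)→(6, 14): d=(-1,13) inclusive
  edge (6, 14)→(2, 12): d=(-4,-2) inclusive
    (3,0)@(7, 1): e=[0,0,54] → █  [on edge]
    (3,1)@(7, 3): e=[10,-2,46] → ·
    (2,3)@(5, 7): e=[8,20,26] → █
    (3,3)@(7, 7): e=[30,-6,30] → ·
    (2,4)@(5, 9): e=[18,18,18] → █
    (3,4)@(7, 9): e=[40,-8,22] → ·
    (1,5)@(3, 11): e=[6,42,6] → █
    (3,5)@(7, 11): e=[50,-10,14] → ·
    (1,6)@(3, 13): e=[16,40,-2] → ·
    (2,6)@(5, 13): e=[38,14,2] → █
    (3,6)@(7, 13): e=[60,-12,6] → ·
  covered (6 px):
    · · · █
    · · · ·
    · · · ·
    · · █ ·
    · · █ ·
    · █ █ ·
    · · █ ·
T1:
  2·area = 16  (B↔C swapped to make it positive)
  edge (1, 14)→(0, 12): d=(-1,-2) inclusive
  edge (0, 12)→(2, 0): d=(2,-12) inclusive
  edge (2, 0)→(1, 14): d=(-1,14) inclusive
    (0,3)@(1, 7): e=[7,2,7] → █
    (1,3)@(3, 7): e=[11,26,-21] → ·
    (0,4)@(1, 9): e=[5,6,5] → █
    (1,4)@(3, 9): e=[9,30,-23] → ·
    (0,5)@(1, 11): e=[3,10,3] → █
    (1,5)@(3, 11): e=[7,34,-25] → ·
    (0,6)@(1, 13): e=[1,14,1] → █
    (1,6)@(3, 13): e=[5,38,-27] → ·
  covered (4 px):
    · · · ·
    · · · ·
    · · · ·
    █ · · ·
    █ · · ·
    █ · · ·
    █ · · ·

Result: [[0,3],[0,4],[0,5],[0,6]]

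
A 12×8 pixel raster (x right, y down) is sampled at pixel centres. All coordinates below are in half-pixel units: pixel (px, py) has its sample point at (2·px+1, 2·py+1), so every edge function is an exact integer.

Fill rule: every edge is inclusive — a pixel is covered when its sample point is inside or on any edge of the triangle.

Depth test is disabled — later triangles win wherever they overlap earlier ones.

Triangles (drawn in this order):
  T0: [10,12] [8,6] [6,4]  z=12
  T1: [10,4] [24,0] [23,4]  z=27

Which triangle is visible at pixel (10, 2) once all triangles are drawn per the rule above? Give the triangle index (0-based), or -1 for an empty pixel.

T0:
  2·area = 8  (B↔C swapped to make it positive)
  edge (10, 12)→(6, 4): d=(-4,-8) inclusive
  edge (6, 4)→(8, 6): d=(2,2) inclusive
  edge (8, 6)→(10, 12): d=(2,6) inclusive
    (1,0)@(3, 1): e=[-12,0,20] → .  [on edge]
    (2,1)@(5, 3): e=[-4,0,12] → .  [on edge]
    (3,1)@(7, 3): e=[12,-4,0] → .  [on edge]
    (3,2)@(7, 5): e=[4,0,4] → X  [on edge]
    (4,2)@(9, 5): e=[20,-4,-8] → .
    (3,3)@(7, 7): e=[-4,4,8] → .
    (4,3)@(9, 7): e=[12,0,-4] → .  [on edge]
    (4,4)@(9, 9): e=[4,4,0] → X  [on edge]
    (5,4)@(11, 9): e=[20,0,-12] → .  [on edge]
    (4,5)@(9, 11): e=[-4,8,4] → .
    (6,5)@(13, 11): e=[28,0,-20] → .  [on edge]
    (7,6)@(15, 13): e=[36,0,-28] → .  [on edge]
    (5,7)@(11, 15): e=[-4,12,0] → .  [on edge]
    (8,7)@(17, 15): e=[44,0,-36] → .  [on edge]
  covered (2 px):
    . . . . . . . . . . . .
    . . . . . . . . . . . .
    . . . X . . . . . . . .
    . . . . . . . . . . . .
    . . . . X . . . . . . .
    . . . . . . . . . . . .
    . . . . . . . . . . . .
    . . . . . . . . . . . .
T1:
  2·area = 52
  edge (10, 4)→(24, 0): d=(14,-4) inclusive
  edge (24, 0)→(23, 4): d=(-1,4) inclusive
  edge (23, 4)→(10, 4): d=(-13,0) inclusive
    (10,0)@(21, 1): e=[2,11,39] → X
    (11,0)@(23, 1): e=[10,3,39] → X
    (7,1)@(15, 3): e=[6,33,13] → X
    (8,1)@(17, 3): e=[14,25,13] → X
    (9,1)@(19, 3): e=[22,17,13] → X
    (7,2)@(15, 5): e=[34,31,-13] → .
    (8,2)@(17, 5): e=[42,23,-13] → .
    (9,2)@(19, 5): e=[50,15,-13] → .
    (10,2)@(21, 5): e=[58,7,-13] → .
    (11,2)@(23, 5): e=[66,-1,-13] → .
  covered (7 px):
    . . . . . . . . . . X X
    . . . . . . . X X X X X
    . . . . . . . . . . . .
    . . . . . . . . . . . .
    . . . . . . . . . . . .
    . . . . . . . . . . . .
    . . . . . . . . . . . .
    . . . . . . . . . . . .

Z-buffer (winner per pixel, '.' = empty):
  . . . . . . . . . . 1 1
  . . . . . . . 1 1 1 1 1
  . . . 0 . . . . . . . .
  . . . . . . . . . . . .
  . . . . 0 . . . . . . .
  . . . . . . . . . . . .
  . . . . . . . . . . . .
  . . . . . . . . . . . .

Result: -1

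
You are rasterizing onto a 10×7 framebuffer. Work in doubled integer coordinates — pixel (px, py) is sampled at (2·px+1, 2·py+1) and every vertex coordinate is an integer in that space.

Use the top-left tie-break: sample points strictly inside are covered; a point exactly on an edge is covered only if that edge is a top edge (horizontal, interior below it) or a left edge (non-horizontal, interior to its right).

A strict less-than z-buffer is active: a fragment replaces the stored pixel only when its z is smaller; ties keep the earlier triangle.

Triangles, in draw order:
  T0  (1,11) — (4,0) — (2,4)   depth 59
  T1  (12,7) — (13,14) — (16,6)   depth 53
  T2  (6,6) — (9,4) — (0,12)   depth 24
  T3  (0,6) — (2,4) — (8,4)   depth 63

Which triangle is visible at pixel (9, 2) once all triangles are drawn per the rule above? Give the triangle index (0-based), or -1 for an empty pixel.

T0:
  2·area = 10  (B↔C swapped to make it positive)
  edge (1, 11)→(2, 4): d=(1,-7) top-left  bias=+0
  edge (2, 4)→(4, 0): d=(2,-4) top-left  bias=+0
  edge (4, 0)→(1, 11): d=(-3,11) right/bottom  bias=-1
    (1,1)@(3, 3): e=[6,2,2] → #
    (2,1)@(5, 3): e=[20,10,-20] → ·
    (1,2)@(3, 5): e=[8,6,-4] → ·
    (0,5)@(1, 11): e=[0,10,0] → ·  [on edge]
  covered (1 px):
    · · · · · · · · · ·
    · # · · · · · · · ·
    · · · · · · · · · ·
    · · · · · · · · · ·
    · · · · · · · · · ·
    · · · · · · · · · ·
    · · · · · · · · · ·
T1:
  2·area = 29  (B↔C swapped to make it positive)
  edge (12, 7)→(16, 6): d=(4,-1) top-left  bias=+0
  edge (16, 6)→(13, 14): d=(-3,8) right/bottom  bias=-1
  edge (13, 14)→(12, 7): d=(-1,-7) top-left  bias=+0
    (6,3)@(13, 7): e=[1,21,7] → #
    (7,3)@(15, 7): e=[3,5,21] → #
    (8,3)@(17, 7): e=[5,-11,35] → ·
    (6,4)@(13, 9): e=[9,15,5] → #
    (7,4)@(15, 9): e=[11,-1,19] → ·
    (6,5)@(13, 11): e=[17,9,3] → #
    (7,5)@(15, 11): e=[19,-7,17] → ·
    (6,6)@(13, 13): e=[25,3,1] → #
    (7,6)@(15, 13): e=[27,-13,15] → ·
  covered (5 px):
    · · · · · · · · · ·
    · · · · · · · · · ·
    · · · · · · · · · ·
    · · · · · · # # · ·
    · · · · · · # · · ·
    · · · · · · # · · ·
    · · · · · · # · · ·
T2:
  2·area = 6
  edge (6, 6)→(9, 4): d=(3,-2) top-left  bias=+0
  edge (9, 4)→(0, 12): d=(-9,8) right/bottom  bias=-1
  edge (0, 12)→(6, 6): d=(6,-6) top-left  bias=+0
    (5,0)@(11, 1): e=[-5,11,0] → ·  [on edge]
    (4,1)@(9, 3): e=[-3,9,0] → ·  [on edge]
    (3,2)@(7, 5): e=[-1,7,0] → ·  [on edge]
    (2,3)@(5, 7): e=[1,5,0] → #  [on edge]
    (3,3)@(7, 7): e=[5,-11,12] → ·
    (1,4)@(3, 9): e=[3,3,0] → #  [on edge]
    (2,4)@(5, 9): e=[7,-13,12] → ·
    (0,5)@(1, 11): e=[5,1,0] → #  [on edge]
    (1,5)@(3, 11): e=[9,-15,12] → ·
    (0,6)@(1, 13): e=[11,-17,12] → ·
  covered (3 px):
    · · · · · · · · · ·
    · · · · · · · · · ·
    · · · · · · · · · ·
    · · # · · · · · · ·
    · # · · · · · · · ·
    # · · · · · · · · ·
    · · · · · · · · · ·
T3:
  2·area = 12
  edge (0, 6)→(2, 4): d=(2,-2) top-left  bias=+0
  edge (2, 4)→(8, 4): d=(6,0) top-left  bias=+0
  edge (8, 4)→(0, 6): d=(-8,2) right/bottom  bias=-1
    (2,0)@(5, 1): e=[0,-18,30] → ·  [on edge]
    (1,1)@(3, 3): e=[0,-6,18] → ·  [on edge]
    (0,2)@(1, 5): e=[0,6,6] → #  [on edge]
    (1,2)@(3, 5): e=[4,6,2] → #
    (2,2)@(5, 5): e=[8,6,-2] → ·
    (0,3)@(1, 7): e=[4,18,-10] → ·
    (1,3)@(3, 7): e=[8,18,-14] → ·
  covered (2 px):
    · · · · · · · · · ·
    · · · · · · · · · ·
    # # · · · · · · · ·
    · · · · · · · · · ·
    · · · · · · · · · ·
    · · · · · · · · · ·
    · · · · · · · · · ·

Z-buffer (winner per pixel, '.' = empty):
  . . . . . . . . . .
  . 0 . . . . . . . .
  3 3 . . . . . . . .
  . . 2 . . . 1 1 . .
  . 2 . . . . 1 . . .
  2 . . . . . 1 . . .
  . . . . . . 1 . . .

Result: -1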